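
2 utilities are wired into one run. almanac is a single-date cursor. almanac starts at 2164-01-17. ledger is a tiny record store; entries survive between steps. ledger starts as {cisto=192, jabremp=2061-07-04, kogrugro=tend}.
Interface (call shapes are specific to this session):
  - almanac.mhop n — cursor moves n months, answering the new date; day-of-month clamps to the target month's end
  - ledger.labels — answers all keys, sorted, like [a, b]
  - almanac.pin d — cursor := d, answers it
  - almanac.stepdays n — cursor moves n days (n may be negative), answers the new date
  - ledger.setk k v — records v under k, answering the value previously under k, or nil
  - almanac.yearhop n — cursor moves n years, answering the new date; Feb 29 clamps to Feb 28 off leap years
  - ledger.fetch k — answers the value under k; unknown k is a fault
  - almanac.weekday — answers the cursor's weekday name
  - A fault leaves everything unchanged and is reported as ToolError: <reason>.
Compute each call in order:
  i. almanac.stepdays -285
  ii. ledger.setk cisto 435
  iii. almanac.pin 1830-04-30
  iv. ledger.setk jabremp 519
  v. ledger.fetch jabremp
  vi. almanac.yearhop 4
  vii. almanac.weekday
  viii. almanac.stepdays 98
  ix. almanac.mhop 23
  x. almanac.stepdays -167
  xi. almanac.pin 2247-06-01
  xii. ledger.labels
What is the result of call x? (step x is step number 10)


I invoke almanac.stepdays using n='-285': 2163-04-07.
I use ledger.setk using k='cisto', v='435', and observe 192.
Then almanac.pin using d='1830-04-30': 1830-04-30.
I use ledger.setk using k='jabremp', v='519', — result: 2061-07-04.
I run ledger.fetch using k='jabremp', giving 519.
Now I run almanac.yearhop using n='4', and get 1834-04-30.
I run almanac.weekday, which returns Wednesday.
Next I call almanac.stepdays using n='98', and get 1834-08-06.
I run almanac.mhop using n='23': 1836-07-06.
I invoke almanac.stepdays using n='-167', giving 1836-01-21.
Invoking almanac.pin using d='2247-06-01', yielding 2247-06-01.
I invoke ledger.labels: [cisto, jabremp, kogrugro].

Answer: 1836-01-21


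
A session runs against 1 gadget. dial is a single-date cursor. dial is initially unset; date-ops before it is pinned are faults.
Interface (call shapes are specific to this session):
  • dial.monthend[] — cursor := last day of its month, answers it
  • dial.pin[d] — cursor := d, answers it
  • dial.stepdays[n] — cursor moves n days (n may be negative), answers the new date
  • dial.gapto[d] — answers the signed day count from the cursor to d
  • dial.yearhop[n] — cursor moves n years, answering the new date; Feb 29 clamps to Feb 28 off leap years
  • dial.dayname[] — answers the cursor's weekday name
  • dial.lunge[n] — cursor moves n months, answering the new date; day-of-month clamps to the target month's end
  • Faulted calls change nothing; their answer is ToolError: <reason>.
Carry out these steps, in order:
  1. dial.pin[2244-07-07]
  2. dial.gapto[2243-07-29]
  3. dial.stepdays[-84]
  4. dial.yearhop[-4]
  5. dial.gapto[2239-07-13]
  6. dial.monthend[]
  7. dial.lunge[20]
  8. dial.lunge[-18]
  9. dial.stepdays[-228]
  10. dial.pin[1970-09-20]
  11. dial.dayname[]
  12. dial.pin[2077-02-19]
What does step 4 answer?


;; dial.pin(d: 2244-07-07) => 2244-07-07
;; dial.gapto(d: 2243-07-29) => -344
;; dial.stepdays(n: -84) => 2244-04-14
;; dial.yearhop(n: -4) => 2240-04-14
;; dial.gapto(d: 2239-07-13) => -276
;; dial.monthend() => 2240-04-30
;; dial.lunge(n: 20) => 2241-12-30
;; dial.lunge(n: -18) => 2240-06-30
;; dial.stepdays(n: -228) => 2239-11-15
;; dial.pin(d: 1970-09-20) => 1970-09-20
;; dial.dayname() => Sunday
;; dial.pin(d: 2077-02-19) => 2077-02-19

Answer: 2240-04-14


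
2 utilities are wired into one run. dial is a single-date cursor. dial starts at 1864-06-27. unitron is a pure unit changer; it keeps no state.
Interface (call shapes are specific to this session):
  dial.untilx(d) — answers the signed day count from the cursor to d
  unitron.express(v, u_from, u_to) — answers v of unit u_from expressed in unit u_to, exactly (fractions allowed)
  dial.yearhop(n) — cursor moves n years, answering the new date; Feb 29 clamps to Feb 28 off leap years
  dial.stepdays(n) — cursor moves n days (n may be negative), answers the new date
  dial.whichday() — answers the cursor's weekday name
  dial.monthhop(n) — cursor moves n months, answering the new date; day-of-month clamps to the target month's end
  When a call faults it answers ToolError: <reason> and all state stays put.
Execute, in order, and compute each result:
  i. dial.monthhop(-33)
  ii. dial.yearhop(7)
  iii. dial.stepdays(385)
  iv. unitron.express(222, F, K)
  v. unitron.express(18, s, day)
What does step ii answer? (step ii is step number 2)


~$ monthhop n='-33'
[out] 1861-09-27
~$ yearhop n='7'
[out] 1868-09-27
~$ stepdays n='385'
[out] 1869-10-17
~$ express v='222' u_from='F' u_to='K'
[out] 68167/180
~$ express v='18' u_from='s' u_to='day'
[out] 1/4800

Answer: 1868-09-27


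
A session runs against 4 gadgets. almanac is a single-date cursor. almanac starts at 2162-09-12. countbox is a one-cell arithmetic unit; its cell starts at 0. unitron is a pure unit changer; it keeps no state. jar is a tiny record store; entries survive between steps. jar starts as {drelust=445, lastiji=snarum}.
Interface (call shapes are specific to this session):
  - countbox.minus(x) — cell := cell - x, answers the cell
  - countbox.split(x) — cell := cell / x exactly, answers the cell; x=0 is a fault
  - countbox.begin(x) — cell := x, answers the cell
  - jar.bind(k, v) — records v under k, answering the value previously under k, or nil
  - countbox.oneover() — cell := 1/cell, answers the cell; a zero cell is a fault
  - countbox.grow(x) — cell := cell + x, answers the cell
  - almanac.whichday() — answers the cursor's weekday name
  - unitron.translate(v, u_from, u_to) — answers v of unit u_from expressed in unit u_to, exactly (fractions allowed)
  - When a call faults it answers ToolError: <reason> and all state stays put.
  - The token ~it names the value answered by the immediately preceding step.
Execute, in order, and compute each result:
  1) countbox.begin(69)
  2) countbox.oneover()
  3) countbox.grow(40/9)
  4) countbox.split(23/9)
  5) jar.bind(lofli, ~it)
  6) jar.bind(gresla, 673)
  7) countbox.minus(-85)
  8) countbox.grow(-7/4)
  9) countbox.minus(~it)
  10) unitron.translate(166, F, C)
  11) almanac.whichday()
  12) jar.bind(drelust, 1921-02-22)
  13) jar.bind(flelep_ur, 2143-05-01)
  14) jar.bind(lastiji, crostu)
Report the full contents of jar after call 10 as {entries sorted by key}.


Answer: {drelust=445, gresla=673, lastiji=snarum, lofli=923/529}

Derivation:
Invoking countbox.begin using 69, — result: 69.
I run countbox.oneover, yielding 1/69.
I invoke countbox.grow using 40/9, and see 923/207.
I invoke countbox.split using 23/9, → 923/529.
Using jar.bind using lofli, ~it, and get nil.
I try jar.bind using gresla, 673, yielding nil.
Now I run countbox.minus using -85, yielding 45888/529.
Calling countbox.grow using -7/4, and get 179849/2116.
Now I run countbox.minus using ~it, — result: 0.
I invoke unitron.translate using 166, F, C, — result: 670/9.
Next I call almanac.whichday(), which returns Sunday.
Using jar.bind using drelust, 1921-02-22, giving 445.
I call jar.bind using flelep_ur, 2143-05-01, which returns nil.
Using jar.bind using lastiji, crostu, yielding snarum.


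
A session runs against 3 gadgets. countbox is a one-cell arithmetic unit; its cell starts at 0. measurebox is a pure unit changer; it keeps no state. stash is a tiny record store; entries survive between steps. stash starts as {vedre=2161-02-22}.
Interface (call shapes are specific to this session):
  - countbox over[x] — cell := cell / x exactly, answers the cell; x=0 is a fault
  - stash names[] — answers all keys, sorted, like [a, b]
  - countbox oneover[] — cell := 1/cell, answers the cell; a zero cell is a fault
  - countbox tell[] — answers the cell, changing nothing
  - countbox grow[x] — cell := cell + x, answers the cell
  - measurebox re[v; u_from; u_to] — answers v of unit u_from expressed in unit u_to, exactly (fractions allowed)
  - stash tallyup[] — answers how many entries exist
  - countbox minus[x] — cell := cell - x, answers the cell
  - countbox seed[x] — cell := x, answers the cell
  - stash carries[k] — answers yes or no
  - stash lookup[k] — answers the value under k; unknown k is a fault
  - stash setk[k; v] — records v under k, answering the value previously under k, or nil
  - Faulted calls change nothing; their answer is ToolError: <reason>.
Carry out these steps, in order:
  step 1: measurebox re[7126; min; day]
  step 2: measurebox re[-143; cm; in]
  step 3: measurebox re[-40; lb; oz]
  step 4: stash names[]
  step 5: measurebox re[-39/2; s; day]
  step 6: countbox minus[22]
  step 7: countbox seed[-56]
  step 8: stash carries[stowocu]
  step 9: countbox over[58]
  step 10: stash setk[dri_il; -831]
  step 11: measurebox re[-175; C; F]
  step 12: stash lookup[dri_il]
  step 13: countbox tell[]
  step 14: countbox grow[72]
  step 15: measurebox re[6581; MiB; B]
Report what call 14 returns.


Answer: 2060/29

Derivation:
-> measurebox re(v: 7126, u_from: min, u_to: day)
<- 3563/720
-> measurebox re(v: -143, u_from: cm, u_to: in)
<- -7150/127
-> measurebox re(v: -40, u_from: lb, u_to: oz)
<- -640
-> stash names()
<- [vedre]
-> measurebox re(v: -39/2, u_from: s, u_to: day)
<- -13/57600
-> countbox minus(x: 22)
<- -22
-> countbox seed(x: -56)
<- -56
-> stash carries(k: stowocu)
<- no
-> countbox over(x: 58)
<- -28/29
-> stash setk(k: dri_il, v: -831)
<- nil
-> measurebox re(v: -175, u_from: C, u_to: F)
<- -283
-> stash lookup(k: dri_il)
<- -831
-> countbox tell()
<- -28/29
-> countbox grow(x: 72)
<- 2060/29
-> measurebox re(v: 6581, u_from: MiB, u_to: B)
<- 6900678656


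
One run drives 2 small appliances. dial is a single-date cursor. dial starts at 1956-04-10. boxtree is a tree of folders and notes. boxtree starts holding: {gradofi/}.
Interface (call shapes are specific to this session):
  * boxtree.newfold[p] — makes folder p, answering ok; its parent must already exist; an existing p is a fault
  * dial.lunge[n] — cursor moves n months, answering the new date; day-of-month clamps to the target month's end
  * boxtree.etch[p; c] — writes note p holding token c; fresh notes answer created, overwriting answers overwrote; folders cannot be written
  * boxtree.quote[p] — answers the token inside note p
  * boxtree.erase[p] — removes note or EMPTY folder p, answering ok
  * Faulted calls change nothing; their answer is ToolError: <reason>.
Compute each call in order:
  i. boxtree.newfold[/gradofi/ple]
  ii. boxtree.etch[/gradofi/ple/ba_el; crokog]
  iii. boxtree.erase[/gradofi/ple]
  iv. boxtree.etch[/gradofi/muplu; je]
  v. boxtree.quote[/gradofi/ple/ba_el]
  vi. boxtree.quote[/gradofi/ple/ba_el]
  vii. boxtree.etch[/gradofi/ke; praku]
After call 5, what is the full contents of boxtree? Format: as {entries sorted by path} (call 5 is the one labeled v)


-- 1. newfold(/gradofi/ple) : ok
-- 2. etch(/gradofi/ple/ba_el, crokog) : created
-- 3. erase(/gradofi/ple) : ToolError: not empty
-- 4. etch(/gradofi/muplu, je) : created
-- 5. quote(/gradofi/ple/ba_el) : crokog
-- 6. quote(/gradofi/ple/ba_el) : crokog
-- 7. etch(/gradofi/ke, praku) : created

Answer: {gradofi/, gradofi/muplu=je, gradofi/ple/, gradofi/ple/ba_el=crokog}


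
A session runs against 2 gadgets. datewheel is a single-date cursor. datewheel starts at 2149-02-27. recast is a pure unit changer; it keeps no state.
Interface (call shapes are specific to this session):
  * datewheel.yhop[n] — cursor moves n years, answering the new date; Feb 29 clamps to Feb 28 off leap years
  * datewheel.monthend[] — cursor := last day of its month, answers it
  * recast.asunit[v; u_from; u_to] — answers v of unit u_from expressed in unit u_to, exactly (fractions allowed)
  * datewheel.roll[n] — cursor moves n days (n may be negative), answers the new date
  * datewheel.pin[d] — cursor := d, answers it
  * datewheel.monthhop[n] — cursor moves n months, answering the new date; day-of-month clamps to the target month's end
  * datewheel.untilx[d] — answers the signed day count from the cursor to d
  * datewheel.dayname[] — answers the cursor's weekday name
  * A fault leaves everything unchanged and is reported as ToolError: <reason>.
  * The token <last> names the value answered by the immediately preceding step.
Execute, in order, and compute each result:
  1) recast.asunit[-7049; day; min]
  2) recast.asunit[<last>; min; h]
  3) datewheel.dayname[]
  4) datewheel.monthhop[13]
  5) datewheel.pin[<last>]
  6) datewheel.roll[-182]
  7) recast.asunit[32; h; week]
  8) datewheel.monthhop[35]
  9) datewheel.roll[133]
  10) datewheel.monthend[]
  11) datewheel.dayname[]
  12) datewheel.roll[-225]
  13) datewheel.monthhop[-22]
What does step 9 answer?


Act: recast.asunit[v: -7049; u_from: day; u_to: min]
Obs: -10150560
Act: recast.asunit[v: <last>; u_from: min; u_to: h]
Obs: -169176
Act: datewheel.dayname[]
Obs: Thursday
Act: datewheel.monthhop[n: 13]
Obs: 2150-03-27
Act: datewheel.pin[d: <last>]
Obs: 2150-03-27
Act: datewheel.roll[n: -182]
Obs: 2149-09-26
Act: recast.asunit[v: 32; u_from: h; u_to: week]
Obs: 4/21
Act: datewheel.monthhop[n: 35]
Obs: 2152-08-26
Act: datewheel.roll[n: 133]
Obs: 2153-01-06
Act: datewheel.monthend[]
Obs: 2153-01-31
Act: datewheel.dayname[]
Obs: Wednesday
Act: datewheel.roll[n: -225]
Obs: 2152-06-20
Act: datewheel.monthhop[n: -22]
Obs: 2150-08-20

Answer: 2153-01-06


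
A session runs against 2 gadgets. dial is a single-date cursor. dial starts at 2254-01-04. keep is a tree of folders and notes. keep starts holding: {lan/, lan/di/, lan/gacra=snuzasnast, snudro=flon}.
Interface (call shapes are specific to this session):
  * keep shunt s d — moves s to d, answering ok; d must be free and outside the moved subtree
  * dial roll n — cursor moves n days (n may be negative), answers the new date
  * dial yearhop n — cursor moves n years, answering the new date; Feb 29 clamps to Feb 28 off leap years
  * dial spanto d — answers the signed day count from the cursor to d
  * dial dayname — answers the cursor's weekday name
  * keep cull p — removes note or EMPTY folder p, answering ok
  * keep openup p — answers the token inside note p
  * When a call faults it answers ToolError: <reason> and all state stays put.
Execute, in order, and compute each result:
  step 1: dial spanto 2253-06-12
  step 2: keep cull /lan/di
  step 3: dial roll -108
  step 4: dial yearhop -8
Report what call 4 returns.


Answer: 2245-09-18

Derivation:
I try dial spanto with d: 2253-06-12, yielding -206.
Calling keep cull with p: /lan/di, — result: ok.
Next I call dial roll with n: -108, which returns 2253-09-18.
I try dial yearhop with n: -8, and observe 2245-09-18.


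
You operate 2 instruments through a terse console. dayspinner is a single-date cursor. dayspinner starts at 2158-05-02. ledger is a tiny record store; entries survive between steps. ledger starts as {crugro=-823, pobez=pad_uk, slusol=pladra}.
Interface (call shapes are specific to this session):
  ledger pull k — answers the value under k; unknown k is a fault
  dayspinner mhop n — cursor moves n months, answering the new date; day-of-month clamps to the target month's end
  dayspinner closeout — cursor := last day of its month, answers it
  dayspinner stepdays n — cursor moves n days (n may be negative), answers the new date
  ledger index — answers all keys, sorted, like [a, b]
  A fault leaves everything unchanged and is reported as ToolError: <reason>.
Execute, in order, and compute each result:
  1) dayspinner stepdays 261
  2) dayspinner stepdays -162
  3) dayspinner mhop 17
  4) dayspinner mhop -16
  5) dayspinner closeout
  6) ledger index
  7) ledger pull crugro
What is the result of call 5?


-> dayspinner stepdays(n→261)
<- 2159-01-18
-> dayspinner stepdays(n→-162)
<- 2158-08-09
-> dayspinner mhop(n→17)
<- 2160-01-09
-> dayspinner mhop(n→-16)
<- 2158-09-09
-> dayspinner closeout()
<- 2158-09-30
-> ledger index()
<- [crugro, pobez, slusol]
-> ledger pull(k→crugro)
<- -823

Answer: 2158-09-30


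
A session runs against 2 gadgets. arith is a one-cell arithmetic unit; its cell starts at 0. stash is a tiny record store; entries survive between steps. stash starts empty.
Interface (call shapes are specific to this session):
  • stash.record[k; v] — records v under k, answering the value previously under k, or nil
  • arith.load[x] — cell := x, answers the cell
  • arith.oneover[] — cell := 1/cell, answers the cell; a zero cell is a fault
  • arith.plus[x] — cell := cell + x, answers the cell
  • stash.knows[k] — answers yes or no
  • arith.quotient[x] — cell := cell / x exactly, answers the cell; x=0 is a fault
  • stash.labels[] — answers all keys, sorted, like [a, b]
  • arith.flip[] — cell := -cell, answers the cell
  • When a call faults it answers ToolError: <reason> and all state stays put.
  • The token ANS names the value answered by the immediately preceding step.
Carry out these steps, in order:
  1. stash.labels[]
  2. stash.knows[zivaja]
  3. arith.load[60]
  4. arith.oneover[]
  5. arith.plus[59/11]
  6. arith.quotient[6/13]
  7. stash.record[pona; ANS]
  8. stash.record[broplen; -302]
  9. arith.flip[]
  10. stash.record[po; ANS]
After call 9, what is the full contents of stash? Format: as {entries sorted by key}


→ stash.labels()
← []
→ stash.knows(k→zivaja)
← no
→ arith.load(x→60)
← 60
→ arith.oneover()
← 1/60
→ arith.plus(x→59/11)
← 3551/660
→ arith.quotient(x→6/13)
← 46163/3960
→ stash.record(k→pona, v→ANS)
← nil
→ stash.record(k→broplen, v→-302)
← nil
→ arith.flip()
← -46163/3960
→ stash.record(k→po, v→ANS)
← nil

Answer: {broplen=-302, pona=46163/3960}


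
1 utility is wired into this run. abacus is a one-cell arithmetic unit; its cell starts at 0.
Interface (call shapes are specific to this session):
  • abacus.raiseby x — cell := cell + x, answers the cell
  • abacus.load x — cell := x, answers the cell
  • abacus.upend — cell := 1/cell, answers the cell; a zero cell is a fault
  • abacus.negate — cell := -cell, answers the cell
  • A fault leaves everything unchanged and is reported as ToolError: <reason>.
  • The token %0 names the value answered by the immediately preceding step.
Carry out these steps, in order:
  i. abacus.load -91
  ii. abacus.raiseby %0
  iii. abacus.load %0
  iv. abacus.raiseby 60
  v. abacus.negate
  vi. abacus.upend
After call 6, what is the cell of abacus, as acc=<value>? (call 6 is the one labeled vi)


Answer: acc=1/122

Derivation:
·→ abacus.load(x→-91)
·← -91
·→ abacus.raiseby(x→%0)
·← -182
·→ abacus.load(x→%0)
·← -182
·→ abacus.raiseby(x→60)
·← -122
·→ abacus.negate()
·← 122
·→ abacus.upend()
·← 1/122


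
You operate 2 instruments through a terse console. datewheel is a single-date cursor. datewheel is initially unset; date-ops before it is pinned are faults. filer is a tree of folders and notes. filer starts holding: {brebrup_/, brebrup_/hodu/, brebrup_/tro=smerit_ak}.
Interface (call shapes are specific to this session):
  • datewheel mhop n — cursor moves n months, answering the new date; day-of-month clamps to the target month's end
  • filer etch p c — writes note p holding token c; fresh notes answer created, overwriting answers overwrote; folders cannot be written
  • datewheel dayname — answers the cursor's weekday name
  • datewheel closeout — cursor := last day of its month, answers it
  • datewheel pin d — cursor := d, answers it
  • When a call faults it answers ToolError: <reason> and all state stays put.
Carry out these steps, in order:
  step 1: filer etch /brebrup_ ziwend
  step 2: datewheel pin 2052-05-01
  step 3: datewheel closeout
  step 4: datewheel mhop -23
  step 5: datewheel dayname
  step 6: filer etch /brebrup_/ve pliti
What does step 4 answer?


Next I call filer etch passing p: /brebrup_, c: ziwend, and get ToolError: is a directory.
Invoking datewheel pin passing d: 2052-05-01, which returns 2052-05-01.
Next I call datewheel closeout(), — result: 2052-05-31.
Calling datewheel mhop passing n: -23, → 2050-06-30.
I use datewheel dayname(), which returns Thursday.
I try filer etch passing p: /brebrup_/ve, c: pliti, and see created.

Answer: 2050-06-30


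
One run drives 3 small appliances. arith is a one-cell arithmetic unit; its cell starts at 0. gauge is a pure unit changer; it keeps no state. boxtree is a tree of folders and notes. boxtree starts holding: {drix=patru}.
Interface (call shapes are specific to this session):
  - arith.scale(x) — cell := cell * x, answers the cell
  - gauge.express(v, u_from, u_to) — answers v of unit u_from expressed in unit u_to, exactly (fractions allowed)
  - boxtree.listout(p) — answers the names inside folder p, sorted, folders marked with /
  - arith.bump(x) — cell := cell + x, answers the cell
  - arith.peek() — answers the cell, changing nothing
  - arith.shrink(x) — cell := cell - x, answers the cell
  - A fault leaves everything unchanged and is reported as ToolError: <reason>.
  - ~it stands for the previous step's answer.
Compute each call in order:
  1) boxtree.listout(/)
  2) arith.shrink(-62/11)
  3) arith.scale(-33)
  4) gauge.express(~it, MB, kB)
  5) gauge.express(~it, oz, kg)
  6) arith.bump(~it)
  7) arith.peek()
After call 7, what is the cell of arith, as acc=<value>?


Answer: acc=-4367209041/800000

Derivation:
% listout p→/
= [drix]
% shrink x→-62/11
= 62/11
% scale x→-33
= -186
% express v→~it u_from→MB u_to→kB
= -186000
% express v→~it u_from→oz u_to→kg
= -4218409041/800000
% bump x→~it
= -4367209041/800000
% peek
= -4367209041/800000


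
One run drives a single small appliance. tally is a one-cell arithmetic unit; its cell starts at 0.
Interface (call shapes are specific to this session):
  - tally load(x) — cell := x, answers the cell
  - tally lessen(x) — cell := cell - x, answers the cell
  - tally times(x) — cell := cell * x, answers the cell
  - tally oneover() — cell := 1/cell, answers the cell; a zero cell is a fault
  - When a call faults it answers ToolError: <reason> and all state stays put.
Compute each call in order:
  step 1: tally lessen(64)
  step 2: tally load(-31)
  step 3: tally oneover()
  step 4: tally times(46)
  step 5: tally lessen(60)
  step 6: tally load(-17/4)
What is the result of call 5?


Answer: -1906/31

Derivation:
Act: tally lessen[x=64]
Obs: -64
Act: tally load[x=-31]
Obs: -31
Act: tally oneover[]
Obs: -1/31
Act: tally times[x=46]
Obs: -46/31
Act: tally lessen[x=60]
Obs: -1906/31
Act: tally load[x=-17/4]
Obs: -17/4


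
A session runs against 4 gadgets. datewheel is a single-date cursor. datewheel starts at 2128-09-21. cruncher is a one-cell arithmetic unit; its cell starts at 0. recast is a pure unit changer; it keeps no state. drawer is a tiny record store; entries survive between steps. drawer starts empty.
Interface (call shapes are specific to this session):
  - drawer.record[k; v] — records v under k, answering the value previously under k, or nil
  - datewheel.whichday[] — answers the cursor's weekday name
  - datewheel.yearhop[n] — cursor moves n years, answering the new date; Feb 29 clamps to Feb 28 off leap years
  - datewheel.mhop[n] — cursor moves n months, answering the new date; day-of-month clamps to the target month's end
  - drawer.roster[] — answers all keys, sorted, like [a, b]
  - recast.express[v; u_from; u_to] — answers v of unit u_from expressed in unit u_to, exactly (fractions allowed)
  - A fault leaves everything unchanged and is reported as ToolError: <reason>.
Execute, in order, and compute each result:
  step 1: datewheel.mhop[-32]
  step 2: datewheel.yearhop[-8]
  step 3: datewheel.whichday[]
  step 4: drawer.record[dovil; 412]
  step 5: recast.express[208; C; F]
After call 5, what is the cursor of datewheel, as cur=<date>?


Answer: cur=2118-01-21

Derivation:
% datewheel.mhop n=-32
  2126-01-21
% datewheel.yearhop n=-8
  2118-01-21
% datewheel.whichday
  Friday
% drawer.record k=dovil v=412
  nil
% recast.express v=208 u_from=C u_to=F
  2032/5


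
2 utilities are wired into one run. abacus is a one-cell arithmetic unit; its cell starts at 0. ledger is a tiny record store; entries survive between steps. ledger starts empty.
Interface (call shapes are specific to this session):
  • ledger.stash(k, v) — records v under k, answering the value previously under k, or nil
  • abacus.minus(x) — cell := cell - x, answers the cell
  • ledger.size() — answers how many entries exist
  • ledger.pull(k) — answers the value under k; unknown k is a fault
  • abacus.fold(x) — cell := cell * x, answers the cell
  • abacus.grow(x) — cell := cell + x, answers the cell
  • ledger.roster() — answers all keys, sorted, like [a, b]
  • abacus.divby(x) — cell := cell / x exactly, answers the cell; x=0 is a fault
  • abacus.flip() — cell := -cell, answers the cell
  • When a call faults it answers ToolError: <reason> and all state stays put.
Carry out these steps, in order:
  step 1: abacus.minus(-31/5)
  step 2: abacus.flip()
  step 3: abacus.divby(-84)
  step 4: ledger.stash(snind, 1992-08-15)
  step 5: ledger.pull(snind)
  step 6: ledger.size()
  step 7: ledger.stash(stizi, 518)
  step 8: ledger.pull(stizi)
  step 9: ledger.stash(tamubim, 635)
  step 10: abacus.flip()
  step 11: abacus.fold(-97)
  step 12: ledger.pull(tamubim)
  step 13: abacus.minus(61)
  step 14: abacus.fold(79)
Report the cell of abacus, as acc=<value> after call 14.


Answer: acc=-1786427/420

Derivation:
Next I call minus on -31/5, which returns 31/5.
I try flip(), and observe -31/5.
Next I call divby on -84, which returns 31/420.
Using stash on snind, 1992-08-15, and see nil.
Using pull on snind, → 1992-08-15.
I invoke size, and see 1.
Then stash on stizi, 518, and see nil.
Next I call pull on stizi, and observe 518.
Then stash on tamubim, 635, yielding nil.
I use flip(), which returns -31/420.
Using fold on -97, and get 3007/420.
I call pull on tamubim, and see 635.
Now I run minus on 61, and observe -22613/420.
I run fold on 79, yielding -1786427/420.


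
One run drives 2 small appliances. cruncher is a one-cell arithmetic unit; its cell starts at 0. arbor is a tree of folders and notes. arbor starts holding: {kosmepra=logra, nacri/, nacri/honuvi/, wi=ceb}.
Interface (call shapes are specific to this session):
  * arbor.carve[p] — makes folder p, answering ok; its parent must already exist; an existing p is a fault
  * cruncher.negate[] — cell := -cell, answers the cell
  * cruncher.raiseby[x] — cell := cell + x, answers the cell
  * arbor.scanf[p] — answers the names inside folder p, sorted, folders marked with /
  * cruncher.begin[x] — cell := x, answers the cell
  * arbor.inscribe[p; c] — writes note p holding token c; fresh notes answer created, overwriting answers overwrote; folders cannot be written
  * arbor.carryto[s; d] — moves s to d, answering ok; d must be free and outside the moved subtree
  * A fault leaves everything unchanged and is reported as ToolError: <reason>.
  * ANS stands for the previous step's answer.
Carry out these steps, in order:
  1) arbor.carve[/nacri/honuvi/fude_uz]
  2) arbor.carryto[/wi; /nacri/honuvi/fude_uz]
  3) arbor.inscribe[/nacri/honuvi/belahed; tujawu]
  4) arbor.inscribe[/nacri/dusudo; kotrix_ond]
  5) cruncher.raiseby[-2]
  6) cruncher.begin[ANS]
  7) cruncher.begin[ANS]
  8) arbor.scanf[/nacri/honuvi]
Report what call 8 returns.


Act: arbor.carve[p→/nacri/honuvi/fude_uz]
Obs: ok
Act: arbor.carryto[s→/wi; d→/nacri/honuvi/fude_uz]
Obs: ToolError: exists
Act: arbor.inscribe[p→/nacri/honuvi/belahed; c→tujawu]
Obs: created
Act: arbor.inscribe[p→/nacri/dusudo; c→kotrix_ond]
Obs: created
Act: cruncher.raiseby[x→-2]
Obs: -2
Act: cruncher.begin[x→ANS]
Obs: -2
Act: cruncher.begin[x→ANS]
Obs: -2
Act: arbor.scanf[p→/nacri/honuvi]
Obs: [belahed, fude_uz/]

Answer: [belahed, fude_uz/]


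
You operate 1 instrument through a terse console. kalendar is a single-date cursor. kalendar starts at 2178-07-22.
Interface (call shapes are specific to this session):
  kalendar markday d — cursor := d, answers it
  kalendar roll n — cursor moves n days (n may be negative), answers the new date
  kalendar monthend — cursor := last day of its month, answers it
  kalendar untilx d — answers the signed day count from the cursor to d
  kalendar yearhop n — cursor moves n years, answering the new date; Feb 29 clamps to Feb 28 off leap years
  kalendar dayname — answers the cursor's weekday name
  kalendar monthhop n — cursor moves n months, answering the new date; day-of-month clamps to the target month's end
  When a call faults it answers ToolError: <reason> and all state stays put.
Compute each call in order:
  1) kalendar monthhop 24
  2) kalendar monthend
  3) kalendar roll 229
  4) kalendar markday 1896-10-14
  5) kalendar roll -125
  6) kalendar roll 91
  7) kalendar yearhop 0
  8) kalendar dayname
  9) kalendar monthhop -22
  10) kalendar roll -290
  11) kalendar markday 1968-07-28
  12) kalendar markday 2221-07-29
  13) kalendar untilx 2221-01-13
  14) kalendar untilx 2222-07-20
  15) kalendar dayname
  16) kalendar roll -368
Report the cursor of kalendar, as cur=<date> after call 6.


// 1. kalendar monthhop(24) => 2180-07-22
// 2. kalendar monthend() => 2180-07-31
// 3. kalendar roll(229) => 2181-03-17
// 4. kalendar markday(1896-10-14) => 1896-10-14
// 5. kalendar roll(-125) => 1896-06-11
// 6. kalendar roll(91) => 1896-09-10
// 7. kalendar yearhop(0) => 1896-09-10
// 8. kalendar dayname() => Thursday
// 9. kalendar monthhop(-22) => 1894-11-10
// 10. kalendar roll(-290) => 1894-01-24
// 11. kalendar markday(1968-07-28) => 1968-07-28
// 12. kalendar markday(2221-07-29) => 2221-07-29
// 13. kalendar untilx(2221-01-13) => -197
// 14. kalendar untilx(2222-07-20) => 356
// 15. kalendar dayname() => Sunday
// 16. kalendar roll(-368) => 2220-07-26

Answer: cur=1896-09-10


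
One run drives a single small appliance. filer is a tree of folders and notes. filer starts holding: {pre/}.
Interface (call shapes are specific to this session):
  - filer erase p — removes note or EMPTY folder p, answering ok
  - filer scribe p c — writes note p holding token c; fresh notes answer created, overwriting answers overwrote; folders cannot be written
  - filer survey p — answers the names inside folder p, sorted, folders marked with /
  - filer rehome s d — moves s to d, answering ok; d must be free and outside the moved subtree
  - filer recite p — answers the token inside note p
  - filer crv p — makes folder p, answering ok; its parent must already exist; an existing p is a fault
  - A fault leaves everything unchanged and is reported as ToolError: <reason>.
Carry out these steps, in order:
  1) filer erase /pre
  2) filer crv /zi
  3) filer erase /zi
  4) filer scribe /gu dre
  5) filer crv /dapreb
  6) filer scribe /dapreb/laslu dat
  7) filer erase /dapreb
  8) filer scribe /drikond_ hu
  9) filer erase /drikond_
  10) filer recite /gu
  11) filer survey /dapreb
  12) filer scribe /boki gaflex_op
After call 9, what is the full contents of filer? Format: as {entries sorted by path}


[in] filer erase p=/pre
[out] ok
[in] filer crv p=/zi
[out] ok
[in] filer erase p=/zi
[out] ok
[in] filer scribe p=/gu c=dre
[out] created
[in] filer crv p=/dapreb
[out] ok
[in] filer scribe p=/dapreb/laslu c=dat
[out] created
[in] filer erase p=/dapreb
[out] ToolError: not empty
[in] filer scribe p=/drikond_ c=hu
[out] created
[in] filer erase p=/drikond_
[out] ok
[in] filer recite p=/gu
[out] dre
[in] filer survey p=/dapreb
[out] [laslu]
[in] filer scribe p=/boki c=gaflex_op
[out] created

Answer: {dapreb/, dapreb/laslu=dat, gu=dre}


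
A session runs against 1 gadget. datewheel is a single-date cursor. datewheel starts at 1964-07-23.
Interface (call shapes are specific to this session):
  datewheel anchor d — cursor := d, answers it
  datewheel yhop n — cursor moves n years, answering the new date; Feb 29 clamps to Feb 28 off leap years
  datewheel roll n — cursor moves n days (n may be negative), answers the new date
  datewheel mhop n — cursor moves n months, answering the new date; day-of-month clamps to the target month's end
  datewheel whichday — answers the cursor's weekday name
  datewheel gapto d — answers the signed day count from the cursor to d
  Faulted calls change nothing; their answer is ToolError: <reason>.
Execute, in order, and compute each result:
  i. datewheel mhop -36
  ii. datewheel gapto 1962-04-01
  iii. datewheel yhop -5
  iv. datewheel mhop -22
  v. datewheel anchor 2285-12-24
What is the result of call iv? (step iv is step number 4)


Answer: 1954-09-23

Derivation:
// datewheel mhop(n='-36') => 1961-07-23
// datewheel gapto(d='1962-04-01') => 252
// datewheel yhop(n='-5') => 1956-07-23
// datewheel mhop(n='-22') => 1954-09-23
// datewheel anchor(d='2285-12-24') => 2285-12-24


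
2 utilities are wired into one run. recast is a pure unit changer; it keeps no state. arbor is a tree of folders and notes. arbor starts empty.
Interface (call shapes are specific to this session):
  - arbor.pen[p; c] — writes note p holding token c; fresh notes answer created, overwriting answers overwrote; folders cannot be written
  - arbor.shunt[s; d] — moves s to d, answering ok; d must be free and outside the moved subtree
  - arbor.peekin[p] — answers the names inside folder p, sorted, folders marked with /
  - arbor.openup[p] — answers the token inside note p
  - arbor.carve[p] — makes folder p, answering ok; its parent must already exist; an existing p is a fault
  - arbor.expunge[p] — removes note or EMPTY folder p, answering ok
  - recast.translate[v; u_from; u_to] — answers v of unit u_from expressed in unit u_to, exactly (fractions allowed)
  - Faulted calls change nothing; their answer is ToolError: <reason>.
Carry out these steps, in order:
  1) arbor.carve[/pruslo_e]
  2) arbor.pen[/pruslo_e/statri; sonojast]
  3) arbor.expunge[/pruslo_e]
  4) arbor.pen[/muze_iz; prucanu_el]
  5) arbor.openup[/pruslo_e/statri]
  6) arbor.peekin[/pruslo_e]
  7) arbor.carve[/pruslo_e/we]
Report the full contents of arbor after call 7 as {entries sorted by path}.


→ arbor.carve(/pruslo_e)
← ok
→ arbor.pen(/pruslo_e/statri, sonojast)
← created
→ arbor.expunge(/pruslo_e)
← ToolError: not empty
→ arbor.pen(/muze_iz, prucanu_el)
← created
→ arbor.openup(/pruslo_e/statri)
← sonojast
→ arbor.peekin(/pruslo_e)
← [statri]
→ arbor.carve(/pruslo_e/we)
← ok

Answer: {muze_iz=prucanu_el, pruslo_e/, pruslo_e/statri=sonojast, pruslo_e/we/}


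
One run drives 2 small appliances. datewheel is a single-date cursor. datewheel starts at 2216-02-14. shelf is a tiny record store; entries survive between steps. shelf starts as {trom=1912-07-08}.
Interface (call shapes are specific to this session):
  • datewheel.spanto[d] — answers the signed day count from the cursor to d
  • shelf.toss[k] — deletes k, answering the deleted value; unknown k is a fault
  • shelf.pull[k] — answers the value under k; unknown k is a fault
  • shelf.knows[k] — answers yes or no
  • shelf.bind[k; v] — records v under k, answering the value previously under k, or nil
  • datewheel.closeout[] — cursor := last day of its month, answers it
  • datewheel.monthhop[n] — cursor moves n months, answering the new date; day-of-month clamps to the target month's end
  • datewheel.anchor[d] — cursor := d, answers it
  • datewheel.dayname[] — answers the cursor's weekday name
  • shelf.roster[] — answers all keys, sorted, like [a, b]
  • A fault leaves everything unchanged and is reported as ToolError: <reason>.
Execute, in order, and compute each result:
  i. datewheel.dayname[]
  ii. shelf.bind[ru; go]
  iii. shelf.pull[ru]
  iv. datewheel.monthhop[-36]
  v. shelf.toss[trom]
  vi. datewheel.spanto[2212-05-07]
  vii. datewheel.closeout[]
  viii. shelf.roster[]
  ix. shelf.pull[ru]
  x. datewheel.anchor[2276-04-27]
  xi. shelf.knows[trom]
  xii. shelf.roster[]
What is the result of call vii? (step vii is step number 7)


Answer: 2213-02-28

Derivation:
>>> dayname
[out] Wednesday
>>> bind ru go
[out] nil
>>> pull ru
[out] go
>>> monthhop -36
[out] 2213-02-14
>>> toss trom
[out] 1912-07-08
>>> spanto 2212-05-07
[out] -283
>>> closeout
[out] 2213-02-28
>>> roster
[out] [ru]
>>> pull ru
[out] go
>>> anchor 2276-04-27
[out] 2276-04-27
>>> knows trom
[out] no
>>> roster
[out] [ru]


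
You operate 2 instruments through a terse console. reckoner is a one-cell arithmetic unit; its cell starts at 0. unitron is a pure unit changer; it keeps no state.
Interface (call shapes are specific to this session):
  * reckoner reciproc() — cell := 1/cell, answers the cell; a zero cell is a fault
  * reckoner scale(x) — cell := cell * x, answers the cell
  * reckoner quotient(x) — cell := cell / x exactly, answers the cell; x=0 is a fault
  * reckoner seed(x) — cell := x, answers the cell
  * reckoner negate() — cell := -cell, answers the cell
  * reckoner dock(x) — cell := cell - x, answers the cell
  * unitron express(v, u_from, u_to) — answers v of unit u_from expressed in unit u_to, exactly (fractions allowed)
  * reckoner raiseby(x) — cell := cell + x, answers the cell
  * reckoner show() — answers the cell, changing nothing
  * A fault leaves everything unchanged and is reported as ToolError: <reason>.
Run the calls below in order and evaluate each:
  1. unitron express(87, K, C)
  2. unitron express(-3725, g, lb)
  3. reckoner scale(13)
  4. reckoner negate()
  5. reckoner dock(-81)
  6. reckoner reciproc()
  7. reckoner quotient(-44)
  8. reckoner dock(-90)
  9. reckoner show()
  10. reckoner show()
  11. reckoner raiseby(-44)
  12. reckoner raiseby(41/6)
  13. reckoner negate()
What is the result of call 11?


CALL unitron express[v='87'; u_from='K'; u_to='C']
RET  -3723/20
CALL unitron express[v='-3725'; u_from='g'; u_to='lb']
RET  -372500000/45359237
CALL reckoner scale[x='13']
RET  0
CALL reckoner negate[]
RET  0
CALL reckoner dock[x='-81']
RET  81
CALL reckoner reciproc[]
RET  1/81
CALL reckoner quotient[x='-44']
RET  -1/3564
CALL reckoner dock[x='-90']
RET  320759/3564
CALL reckoner show[]
RET  320759/3564
CALL reckoner show[]
RET  320759/3564
CALL reckoner raiseby[x='-44']
RET  163943/3564
CALL reckoner raiseby[x='41/6']
RET  188297/3564
CALL reckoner negate[]
RET  -188297/3564

Answer: 163943/3564


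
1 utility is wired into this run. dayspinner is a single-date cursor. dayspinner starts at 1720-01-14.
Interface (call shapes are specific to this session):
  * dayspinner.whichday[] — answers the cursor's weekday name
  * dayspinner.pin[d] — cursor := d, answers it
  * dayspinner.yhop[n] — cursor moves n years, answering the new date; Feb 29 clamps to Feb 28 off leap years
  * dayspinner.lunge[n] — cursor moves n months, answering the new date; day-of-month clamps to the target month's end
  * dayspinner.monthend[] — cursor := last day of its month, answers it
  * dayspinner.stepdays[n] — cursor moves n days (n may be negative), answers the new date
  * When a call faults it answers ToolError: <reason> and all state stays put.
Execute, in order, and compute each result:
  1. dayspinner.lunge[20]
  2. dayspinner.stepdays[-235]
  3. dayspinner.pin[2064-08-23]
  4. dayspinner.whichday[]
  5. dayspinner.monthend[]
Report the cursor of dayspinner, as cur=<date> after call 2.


;; 1. dayspinner.lunge(n→20) == 1721-09-14
;; 2. dayspinner.stepdays(n→-235) == 1721-01-22
;; 3. dayspinner.pin(d→2064-08-23) == 2064-08-23
;; 4. dayspinner.whichday() == Saturday
;; 5. dayspinner.monthend() == 2064-08-31

Answer: cur=1721-01-22


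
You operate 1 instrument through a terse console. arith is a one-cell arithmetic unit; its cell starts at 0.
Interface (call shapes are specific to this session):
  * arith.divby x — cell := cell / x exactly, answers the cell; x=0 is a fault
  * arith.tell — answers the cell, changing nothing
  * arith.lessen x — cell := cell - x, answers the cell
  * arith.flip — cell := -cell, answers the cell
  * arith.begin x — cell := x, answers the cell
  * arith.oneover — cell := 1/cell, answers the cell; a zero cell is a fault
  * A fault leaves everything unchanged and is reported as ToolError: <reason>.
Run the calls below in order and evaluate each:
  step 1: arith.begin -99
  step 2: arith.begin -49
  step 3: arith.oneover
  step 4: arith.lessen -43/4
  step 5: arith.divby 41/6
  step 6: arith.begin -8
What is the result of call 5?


Do: arith.begin[x=-99]
See: -99
Do: arith.begin[x=-49]
See: -49
Do: arith.oneover[]
See: -1/49
Do: arith.lessen[x=-43/4]
See: 2103/196
Do: arith.divby[x=41/6]
See: 6309/4018
Do: arith.begin[x=-8]
See: -8

Answer: 6309/4018
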